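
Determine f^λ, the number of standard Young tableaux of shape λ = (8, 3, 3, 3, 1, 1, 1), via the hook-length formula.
# SYT of shape (8, 3, 3, 3, 1, 1, 1) = 55426800

Hook-length formula: f^λ = n! / Π hook(c), product over all cells c of the Young diagram. For λ = (8, 3, 3, 3, 1, 1, 1), n = 20 boxes. Hook lengths by row (left-to-right, top-to-bottom): [14, 10, 9, 5, 4, 3, 2, 1]; [8, 4, 3]; [7, 3, 2]; [6, 2, 1]; [3]; [2]; [1]. Product of hooks = 43893964800. So f^λ = 20! / 43893964800 = 2432902008176640000 / 43893964800 = 55426800.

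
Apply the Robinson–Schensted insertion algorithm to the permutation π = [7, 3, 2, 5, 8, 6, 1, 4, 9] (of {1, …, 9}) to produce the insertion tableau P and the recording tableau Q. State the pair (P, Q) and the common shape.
P = [1, 4, 6, 9] / [2, 5] / [3, 8] / [7];  Q = [1, 4, 5, 9] / [2, 6] / [3, 8] / [7];  common shape = (4, 2, 2, 1)

Row-insert the values π_1, π_2, … into P one at a time, bumping the leftmost entry strictly greater than the inserted value down to the next row. The recording tableau Q records, in position (i, j), the step at which that cell was added to P.
  Insert 7 (step 1): P = [7];  Q = [1]
  Insert 3 (step 2): P = [3] / [7];  Q = [1] / [2]
  Insert 2 (step 3): P = [2] / [3] / [7];  Q = [1] / [2] / [3]
  Insert 5 (step 4): P = [2, 5] / [3] / [7];  Q = [1, 4] / [2] / [3]
  Insert 8 (step 5): P = [2, 5, 8] / [3] / [7];  Q = [1, 4, 5] / [2] / [3]
  Insert 6 (step 6): P = [2, 5, 6] / [3, 8] / [7];  Q = [1, 4, 5] / [2, 6] / [3]
  Insert 1 (step 7): P = [1, 5, 6] / [2, 8] / [3] / [7];  Q = [1, 4, 5] / [2, 6] / [3] / [7]
  Insert 4 (step 8): P = [1, 4, 6] / [2, 5] / [3, 8] / [7];  Q = [1, 4, 5] / [2, 6] / [3, 8] / [7]
  Insert 9 (step 9): P = [1, 4, 6, 9] / [2, 5] / [3, 8] / [7];  Q = [1, 4, 5, 9] / [2, 6] / [3, 8] / [7]
Final shape: (4, 2, 2, 1).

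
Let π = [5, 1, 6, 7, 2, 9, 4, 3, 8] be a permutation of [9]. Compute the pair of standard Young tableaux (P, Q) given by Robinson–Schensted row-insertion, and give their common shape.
P = [1, 2, 3, 8] / [4, 6, 7, 9] / [5];  Q = [1, 3, 4, 6] / [2, 5, 7, 9] / [8];  common shape = (4, 4, 1)

Row-insert the values π_1, π_2, … into P one at a time, bumping the leftmost entry strictly greater than the inserted value down to the next row. The recording tableau Q records, in position (i, j), the step at which that cell was added to P.
  Insert 5 (step 1): P = [5];  Q = [1]
  Insert 1 (step 2): P = [1] / [5];  Q = [1] / [2]
  Insert 6 (step 3): P = [1, 6] / [5];  Q = [1, 3] / [2]
  Insert 7 (step 4): P = [1, 6, 7] / [5];  Q = [1, 3, 4] / [2]
  Insert 2 (step 5): P = [1, 2, 7] / [5, 6];  Q = [1, 3, 4] / [2, 5]
  Insert 9 (step 6): P = [1, 2, 7, 9] / [5, 6];  Q = [1, 3, 4, 6] / [2, 5]
  Insert 4 (step 7): P = [1, 2, 4, 9] / [5, 6, 7];  Q = [1, 3, 4, 6] / [2, 5, 7]
  Insert 3 (step 8): P = [1, 2, 3, 9] / [4, 6, 7] / [5];  Q = [1, 3, 4, 6] / [2, 5, 7] / [8]
  Insert 8 (step 9): P = [1, 2, 3, 8] / [4, 6, 7, 9] / [5];  Q = [1, 3, 4, 6] / [2, 5, 7, 9] / [8]
Final shape: (4, 4, 1).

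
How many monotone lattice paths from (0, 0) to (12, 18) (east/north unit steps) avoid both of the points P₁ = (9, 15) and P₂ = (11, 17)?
Number of paths = 33084833

Inclusion–exclusion. Total paths: C(30, 12) = 86493225. Through P₁: C(24, 9)·C(6, 3) = 26150080. Through P₂: C(28, 11)·C(2, 1) = 42948360. Since P₁ is strictly southwest of P₂, a monotone path through both must visit P₁ then P₂; paths through both = C(24, 9)·C(4, 2)·C(2, 1) = 15690048. Avoid both = 86493225 − 26150080 − 42948360 + 15690048 = 33084833.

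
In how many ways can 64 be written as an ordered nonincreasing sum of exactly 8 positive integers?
p(64, 8 parts) = 55974

Partitions of n into exactly k parts are in bijection with partitions of n − k into at most k parts (subtract 1 from each part). So p(64, exactly 8) = p(56, parts ≤ 8). Computing via the recurrence p(m, j) = p(m, j−1) + p(m−j, j) gives 55974.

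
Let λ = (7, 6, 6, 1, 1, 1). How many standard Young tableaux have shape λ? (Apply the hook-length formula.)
# SYT of shape (7, 6, 6, 1, 1, 1) = 298750452

Hook-length formula: f^λ = n! / Π hook(c), product over all cells c of the Young diagram. For λ = (7, 6, 6, 1, 1, 1), n = 22 boxes. Hook lengths by row (left-to-right, top-to-bottom): [12, 8, 7, 6, 5, 4, 1]; [10, 6, 5, 4, 3, 2]; [9, 5, 4, 3, 2, 1]; [3]; [2]; [1]. Product of hooks = 3762339840000. So f^λ = 22! / 3762339840000 = 1124000727777607680000 / 3762339840000 = 298750452.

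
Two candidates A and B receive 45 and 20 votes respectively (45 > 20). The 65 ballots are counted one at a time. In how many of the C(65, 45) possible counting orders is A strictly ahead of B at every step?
Strict-lead orderings = 10899847657028400

Total orderings of the 65 votes with 45 for A: C(65, 45) = 28339603908273840. By the Bertrand ballot formula (Cycle Lemma / reflection principle), the number of orderings in which A is strictly ahead of B throughout is (p − q)/(p + q) · C(p + q, p) = (45 − 20)/(45 + 20) · 28339603908273840 = 10899847657028400.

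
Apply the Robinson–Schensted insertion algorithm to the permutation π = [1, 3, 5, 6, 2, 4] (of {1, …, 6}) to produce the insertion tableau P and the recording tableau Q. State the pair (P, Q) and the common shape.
P = [1, 2, 4, 6] / [3, 5];  Q = [1, 2, 3, 4] / [5, 6];  common shape = (4, 2)

Row-insert the values π_1, π_2, … into P one at a time, bumping the leftmost entry strictly greater than the inserted value down to the next row. The recording tableau Q records, in position (i, j), the step at which that cell was added to P.
  Insert 1 (step 1): P = [1];  Q = [1]
  Insert 3 (step 2): P = [1, 3];  Q = [1, 2]
  Insert 5 (step 3): P = [1, 3, 5];  Q = [1, 2, 3]
  Insert 6 (step 4): P = [1, 3, 5, 6];  Q = [1, 2, 3, 4]
  Insert 2 (step 5): P = [1, 2, 5, 6] / [3];  Q = [1, 2, 3, 4] / [5]
  Insert 4 (step 6): P = [1, 2, 4, 6] / [3, 5];  Q = [1, 2, 3, 4] / [5, 6]
Final shape: (4, 2).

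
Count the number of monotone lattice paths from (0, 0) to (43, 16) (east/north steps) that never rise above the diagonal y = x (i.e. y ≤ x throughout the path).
Number of paths = 69817242065445

By the reflection principle (André's argument), the number of monotone paths to (43, 16) with n ≤ m that never go above y = x is C(59, 43) − C(59, 44) = 109712808959985 − 39895566894540 = 69817242065445.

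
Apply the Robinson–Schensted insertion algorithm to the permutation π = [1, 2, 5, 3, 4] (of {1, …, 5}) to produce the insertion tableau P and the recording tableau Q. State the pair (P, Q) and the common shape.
P = [1, 2, 3, 4] / [5];  Q = [1, 2, 3, 5] / [4];  common shape = (4, 1)

Row-insert the values π_1, π_2, … into P one at a time, bumping the leftmost entry strictly greater than the inserted value down to the next row. The recording tableau Q records, in position (i, j), the step at which that cell was added to P.
  Insert 1 (step 1): P = [1];  Q = [1]
  Insert 2 (step 2): P = [1, 2];  Q = [1, 2]
  Insert 5 (step 3): P = [1, 2, 5];  Q = [1, 2, 3]
  Insert 3 (step 4): P = [1, 2, 3] / [5];  Q = [1, 2, 3] / [4]
  Insert 4 (step 5): P = [1, 2, 3, 4] / [5];  Q = [1, 2, 3, 5] / [4]
Final shape: (4, 1).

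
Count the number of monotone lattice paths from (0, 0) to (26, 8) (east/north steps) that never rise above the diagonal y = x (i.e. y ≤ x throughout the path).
Number of paths = 12776588

By the reflection principle (André's argument), the number of monotone paths to (26, 8) with n ≤ m that never go above y = x is C(34, 26) − C(34, 27) = 18156204 − 5379616 = 12776588.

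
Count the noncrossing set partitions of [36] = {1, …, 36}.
C_36 = 11959798385860453492

These noncrossing partitions are counted by the Catalan number C_n = (1/(n + 1)) · C(2n, n). For n = 36: C_36 = (1/37) · C(72, 36) = 442512540276836779204/37 = 11959798385860453492.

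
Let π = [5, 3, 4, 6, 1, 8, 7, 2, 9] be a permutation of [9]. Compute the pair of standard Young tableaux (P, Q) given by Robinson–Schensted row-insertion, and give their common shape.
P = [1, 2, 6, 7, 9] / [3, 4] / [5, 8];  Q = [1, 3, 4, 6, 9] / [2, 7] / [5, 8];  common shape = (5, 2, 2)

Row-insert the values π_1, π_2, … into P one at a time, bumping the leftmost entry strictly greater than the inserted value down to the next row. The recording tableau Q records, in position (i, j), the step at which that cell was added to P.
  Insert 5 (step 1): P = [5];  Q = [1]
  Insert 3 (step 2): P = [3] / [5];  Q = [1] / [2]
  Insert 4 (step 3): P = [3, 4] / [5];  Q = [1, 3] / [2]
  Insert 6 (step 4): P = [3, 4, 6] / [5];  Q = [1, 3, 4] / [2]
  Insert 1 (step 5): P = [1, 4, 6] / [3] / [5];  Q = [1, 3, 4] / [2] / [5]
  Insert 8 (step 6): P = [1, 4, 6, 8] / [3] / [5];  Q = [1, 3, 4, 6] / [2] / [5]
  Insert 7 (step 7): P = [1, 4, 6, 7] / [3, 8] / [5];  Q = [1, 3, 4, 6] / [2, 7] / [5]
  Insert 2 (step 8): P = [1, 2, 6, 7] / [3, 4] / [5, 8];  Q = [1, 3, 4, 6] / [2, 7] / [5, 8]
  Insert 9 (step 9): P = [1, 2, 6, 7, 9] / [3, 4] / [5, 8];  Q = [1, 3, 4, 6, 9] / [2, 7] / [5, 8]
Final shape: (5, 2, 2).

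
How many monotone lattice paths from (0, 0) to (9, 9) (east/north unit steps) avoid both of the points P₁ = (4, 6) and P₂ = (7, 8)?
Number of paths = 23855

Inclusion–exclusion. Total paths: C(18, 9) = 48620. Through P₁: C(10, 4)·C(8, 5) = 11760. Through P₂: C(15, 7)·C(3, 2) = 19305. Since P₁ is strictly southwest of P₂, a monotone path through both must visit P₁ then P₂; paths through both = C(10, 4)·C(5, 3)·C(3, 2) = 6300. Avoid both = 48620 − 11760 − 19305 + 6300 = 23855.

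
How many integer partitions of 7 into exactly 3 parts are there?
p(7, 3 parts) = 4

Partitions of n into exactly k parts ↔ partitions of n − k into at most k parts (subtract 1 from each part). For n = 7, k = 3, the partitions are: 5+1+1, 4+2+1, 3+3+1, 3+2+2. Count = 4.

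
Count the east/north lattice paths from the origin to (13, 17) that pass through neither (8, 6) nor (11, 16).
Number of paths = 70105635

Inclusion–exclusion. Total paths: C(30, 13) = 119759850. Through P₁: C(14, 8)·C(16, 5) = 13117104. Through P₂: C(27, 11)·C(3, 2) = 39113685. Since P₁ is strictly southwest of P₂, a monotone path through both must visit P₁ then P₂; paths through both = C(14, 8)·C(13, 3)·C(3, 2) = 2576574. Avoid both = 119759850 − 13117104 − 39113685 + 2576574 = 70105635.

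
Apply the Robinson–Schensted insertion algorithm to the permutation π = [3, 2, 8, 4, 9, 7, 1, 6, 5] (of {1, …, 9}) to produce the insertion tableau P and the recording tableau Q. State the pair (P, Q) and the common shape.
P = [1, 4, 5] / [2, 6, 9] / [3, 7] / [8];  Q = [1, 3, 5] / [2, 4, 6] / [7, 8] / [9];  common shape = (3, 3, 2, 1)

Row-insert the values π_1, π_2, … into P one at a time, bumping the leftmost entry strictly greater than the inserted value down to the next row. The recording tableau Q records, in position (i, j), the step at which that cell was added to P.
  Insert 3 (step 1): P = [3];  Q = [1]
  Insert 2 (step 2): P = [2] / [3];  Q = [1] / [2]
  Insert 8 (step 3): P = [2, 8] / [3];  Q = [1, 3] / [2]
  Insert 4 (step 4): P = [2, 4] / [3, 8];  Q = [1, 3] / [2, 4]
  Insert 9 (step 5): P = [2, 4, 9] / [3, 8];  Q = [1, 3, 5] / [2, 4]
  Insert 7 (step 6): P = [2, 4, 7] / [3, 8, 9];  Q = [1, 3, 5] / [2, 4, 6]
  Insert 1 (step 7): P = [1, 4, 7] / [2, 8, 9] / [3];  Q = [1, 3, 5] / [2, 4, 6] / [7]
  Insert 6 (step 8): P = [1, 4, 6] / [2, 7, 9] / [3, 8];  Q = [1, 3, 5] / [2, 4, 6] / [7, 8]
  Insert 5 (step 9): P = [1, 4, 5] / [2, 6, 9] / [3, 7] / [8];  Q = [1, 3, 5] / [2, 4, 6] / [7, 8] / [9]
Final shape: (3, 3, 2, 1).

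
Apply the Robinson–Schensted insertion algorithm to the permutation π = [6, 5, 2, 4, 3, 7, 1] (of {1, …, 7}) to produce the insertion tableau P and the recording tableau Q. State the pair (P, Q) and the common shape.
P = [1, 3, 7] / [2] / [4] / [5] / [6];  Q = [1, 4, 6] / [2] / [3] / [5] / [7];  common shape = (3, 1, 1, 1, 1)

Row-insert the values π_1, π_2, … into P one at a time, bumping the leftmost entry strictly greater than the inserted value down to the next row. The recording tableau Q records, in position (i, j), the step at which that cell was added to P.
  Insert 6 (step 1): P = [6];  Q = [1]
  Insert 5 (step 2): P = [5] / [6];  Q = [1] / [2]
  Insert 2 (step 3): P = [2] / [5] / [6];  Q = [1] / [2] / [3]
  Insert 4 (step 4): P = [2, 4] / [5] / [6];  Q = [1, 4] / [2] / [3]
  Insert 3 (step 5): P = [2, 3] / [4] / [5] / [6];  Q = [1, 4] / [2] / [3] / [5]
  Insert 7 (step 6): P = [2, 3, 7] / [4] / [5] / [6];  Q = [1, 4, 6] / [2] / [3] / [5]
  Insert 1 (step 7): P = [1, 3, 7] / [2] / [4] / [5] / [6];  Q = [1, 4, 6] / [2] / [3] / [5] / [7]
Final shape: (3, 1, 1, 1, 1).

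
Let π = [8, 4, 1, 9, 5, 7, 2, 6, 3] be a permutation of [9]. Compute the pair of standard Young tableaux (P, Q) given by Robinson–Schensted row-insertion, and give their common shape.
P = [1, 2, 3] / [4, 5, 6] / [7, 9] / [8];  Q = [1, 4, 6] / [2, 5, 8] / [3, 7] / [9];  common shape = (3, 3, 2, 1)

Row-insert the values π_1, π_2, … into P one at a time, bumping the leftmost entry strictly greater than the inserted value down to the next row. The recording tableau Q records, in position (i, j), the step at which that cell was added to P.
  Insert 8 (step 1): P = [8];  Q = [1]
  Insert 4 (step 2): P = [4] / [8];  Q = [1] / [2]
  Insert 1 (step 3): P = [1] / [4] / [8];  Q = [1] / [2] / [3]
  Insert 9 (step 4): P = [1, 9] / [4] / [8];  Q = [1, 4] / [2] / [3]
  Insert 5 (step 5): P = [1, 5] / [4, 9] / [8];  Q = [1, 4] / [2, 5] / [3]
  Insert 7 (step 6): P = [1, 5, 7] / [4, 9] / [8];  Q = [1, 4, 6] / [2, 5] / [3]
  Insert 2 (step 7): P = [1, 2, 7] / [4, 5] / [8, 9];  Q = [1, 4, 6] / [2, 5] / [3, 7]
  Insert 6 (step 8): P = [1, 2, 6] / [4, 5, 7] / [8, 9];  Q = [1, 4, 6] / [2, 5, 8] / [3, 7]
  Insert 3 (step 9): P = [1, 2, 3] / [4, 5, 6] / [7, 9] / [8];  Q = [1, 4, 6] / [2, 5, 8] / [3, 7] / [9]
Final shape: (3, 3, 2, 1).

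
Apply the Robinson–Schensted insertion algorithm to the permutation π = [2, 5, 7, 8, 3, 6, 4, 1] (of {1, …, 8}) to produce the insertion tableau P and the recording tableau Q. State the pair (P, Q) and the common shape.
P = [1, 3, 4, 8] / [2, 6] / [5] / [7];  Q = [1, 2, 3, 4] / [5, 6] / [7] / [8];  common shape = (4, 2, 1, 1)

Row-insert the values π_1, π_2, … into P one at a time, bumping the leftmost entry strictly greater than the inserted value down to the next row. The recording tableau Q records, in position (i, j), the step at which that cell was added to P.
  Insert 2 (step 1): P = [2];  Q = [1]
  Insert 5 (step 2): P = [2, 5];  Q = [1, 2]
  Insert 7 (step 3): P = [2, 5, 7];  Q = [1, 2, 3]
  Insert 8 (step 4): P = [2, 5, 7, 8];  Q = [1, 2, 3, 4]
  Insert 3 (step 5): P = [2, 3, 7, 8] / [5];  Q = [1, 2, 3, 4] / [5]
  Insert 6 (step 6): P = [2, 3, 6, 8] / [5, 7];  Q = [1, 2, 3, 4] / [5, 6]
  Insert 4 (step 7): P = [2, 3, 4, 8] / [5, 6] / [7];  Q = [1, 2, 3, 4] / [5, 6] / [7]
  Insert 1 (step 8): P = [1, 3, 4, 8] / [2, 6] / [5] / [7];  Q = [1, 2, 3, 4] / [5, 6] / [7] / [8]
Final shape: (4, 2, 1, 1).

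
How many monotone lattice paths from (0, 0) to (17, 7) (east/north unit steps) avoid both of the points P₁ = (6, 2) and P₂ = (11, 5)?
Number of paths = 145400

Inclusion–exclusion. Total paths: C(24, 17) = 346104. Through P₁: C(8, 6)·C(16, 11) = 122304. Through P₂: C(16, 11)·C(8, 6) = 122304. Since P₁ is strictly southwest of P₂, a monotone path through both must visit P₁ then P₂; paths through both = C(8, 6)·C(8, 5)·C(8, 6) = 43904. Avoid both = 346104 − 122304 − 122304 + 43904 = 145400.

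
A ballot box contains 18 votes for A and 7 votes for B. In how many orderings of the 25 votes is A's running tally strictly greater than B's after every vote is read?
Strict-lead orderings = 211508

Total orderings of the 25 votes with 18 for A: C(25, 18) = 480700. By the Bertrand ballot formula (Cycle Lemma / reflection principle), the number of orderings in which A is strictly ahead of B throughout is (p − q)/(p + q) · C(p + q, p) = (18 − 7)/(18 + 7) · 480700 = 211508.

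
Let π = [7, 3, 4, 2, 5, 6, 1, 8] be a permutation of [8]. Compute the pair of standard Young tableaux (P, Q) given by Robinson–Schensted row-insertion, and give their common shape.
P = [1, 4, 5, 6, 8] / [2] / [3] / [7];  Q = [1, 3, 5, 6, 8] / [2] / [4] / [7];  common shape = (5, 1, 1, 1)

Row-insert the values π_1, π_2, … into P one at a time, bumping the leftmost entry strictly greater than the inserted value down to the next row. The recording tableau Q records, in position (i, j), the step at which that cell was added to P.
  Insert 7 (step 1): P = [7];  Q = [1]
  Insert 3 (step 2): P = [3] / [7];  Q = [1] / [2]
  Insert 4 (step 3): P = [3, 4] / [7];  Q = [1, 3] / [2]
  Insert 2 (step 4): P = [2, 4] / [3] / [7];  Q = [1, 3] / [2] / [4]
  Insert 5 (step 5): P = [2, 4, 5] / [3] / [7];  Q = [1, 3, 5] / [2] / [4]
  Insert 6 (step 6): P = [2, 4, 5, 6] / [3] / [7];  Q = [1, 3, 5, 6] / [2] / [4]
  Insert 1 (step 7): P = [1, 4, 5, 6] / [2] / [3] / [7];  Q = [1, 3, 5, 6] / [2] / [4] / [7]
  Insert 8 (step 8): P = [1, 4, 5, 6, 8] / [2] / [3] / [7];  Q = [1, 3, 5, 6, 8] / [2] / [4] / [7]
Final shape: (5, 1, 1, 1).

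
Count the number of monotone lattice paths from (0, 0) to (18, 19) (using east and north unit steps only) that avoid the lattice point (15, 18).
Number of paths = 13523998620

Total paths from (0, 0) to (18, 19): C(37, 18) = 17672631900. Paths through (15, 18): (paths (0, 0) → (15, 18)) × (paths (15, 18) → (18, 19)) = C(33, 15) · C(4, 3) = 1037158320 · 4 = 4148633280. Avoidance count = 17672631900 − 4148633280 = 13523998620.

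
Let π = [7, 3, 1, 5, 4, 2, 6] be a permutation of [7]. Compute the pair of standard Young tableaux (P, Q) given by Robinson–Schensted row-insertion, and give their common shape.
P = [1, 2, 6] / [3, 4] / [5] / [7];  Q = [1, 4, 7] / [2, 5] / [3] / [6];  common shape = (3, 2, 1, 1)

Row-insert the values π_1, π_2, … into P one at a time, bumping the leftmost entry strictly greater than the inserted value down to the next row. The recording tableau Q records, in position (i, j), the step at which that cell was added to P.
  Insert 7 (step 1): P = [7];  Q = [1]
  Insert 3 (step 2): P = [3] / [7];  Q = [1] / [2]
  Insert 1 (step 3): P = [1] / [3] / [7];  Q = [1] / [2] / [3]
  Insert 5 (step 4): P = [1, 5] / [3] / [7];  Q = [1, 4] / [2] / [3]
  Insert 4 (step 5): P = [1, 4] / [3, 5] / [7];  Q = [1, 4] / [2, 5] / [3]
  Insert 2 (step 6): P = [1, 2] / [3, 4] / [5] / [7];  Q = [1, 4] / [2, 5] / [3] / [6]
  Insert 6 (step 7): P = [1, 2, 6] / [3, 4] / [5] / [7];  Q = [1, 4, 7] / [2, 5] / [3] / [6]
Final shape: (3, 2, 1, 1).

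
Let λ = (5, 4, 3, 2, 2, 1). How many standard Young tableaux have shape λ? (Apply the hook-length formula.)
# SYT of shape (5, 4, 3, 2, 2, 1) = 3573570

Hook-length formula: f^λ = n! / Π hook(c), product over all cells c of the Young diagram. For λ = (5, 4, 3, 2, 2, 1), n = 17 boxes. Hook lengths by row (left-to-right, top-to-bottom): [10, 8, 5, 3, 1]; [8, 6, 3, 1]; [6, 4, 1]; [4, 2]; [3, 1]; [1]. Product of hooks = 99532800. So f^λ = 17! / 99532800 = 355687428096000 / 99532800 = 3573570.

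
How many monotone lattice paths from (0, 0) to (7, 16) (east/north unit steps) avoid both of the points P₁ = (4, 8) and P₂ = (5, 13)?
Number of paths = 107502

Inclusion–exclusion. Total paths: C(23, 7) = 245157. Through P₁: C(12, 4)·C(11, 3) = 81675. Through P₂: C(18, 5)·C(5, 2) = 85680. Since P₁ is strictly southwest of P₂, a monotone path through both must visit P₁ then P₂; paths through both = C(12, 4)·C(6, 1)·C(5, 2) = 29700. Avoid both = 245157 − 81675 − 85680 + 29700 = 107502.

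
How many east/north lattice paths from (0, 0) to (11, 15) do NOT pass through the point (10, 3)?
Number of paths = 7722442

Total paths from (0, 0) to (11, 15): C(26, 11) = 7726160. Paths through (10, 3): (paths (0, 0) → (10, 3)) × (paths (10, 3) → (11, 15)) = C(13, 10) · C(13, 1) = 286 · 13 = 3718. Avoidance count = 7726160 − 3718 = 7722442.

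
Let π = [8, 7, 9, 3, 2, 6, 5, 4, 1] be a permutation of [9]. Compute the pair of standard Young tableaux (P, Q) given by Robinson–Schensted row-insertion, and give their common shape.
P = [1, 4] / [2, 5] / [3, 9] / [6] / [7] / [8];  Q = [1, 3] / [2, 6] / [4, 7] / [5] / [8] / [9];  common shape = (2, 2, 2, 1, 1, 1)

Row-insert the values π_1, π_2, … into P one at a time, bumping the leftmost entry strictly greater than the inserted value down to the next row. The recording tableau Q records, in position (i, j), the step at which that cell was added to P.
  Insert 8 (step 1): P = [8];  Q = [1]
  Insert 7 (step 2): P = [7] / [8];  Q = [1] / [2]
  Insert 9 (step 3): P = [7, 9] / [8];  Q = [1, 3] / [2]
  Insert 3 (step 4): P = [3, 9] / [7] / [8];  Q = [1, 3] / [2] / [4]
  Insert 2 (step 5): P = [2, 9] / [3] / [7] / [8];  Q = [1, 3] / [2] / [4] / [5]
  Insert 6 (step 6): P = [2, 6] / [3, 9] / [7] / [8];  Q = [1, 3] / [2, 6] / [4] / [5]
  Insert 5 (step 7): P = [2, 5] / [3, 6] / [7, 9] / [8];  Q = [1, 3] / [2, 6] / [4, 7] / [5]
  Insert 4 (step 8): P = [2, 4] / [3, 5] / [6, 9] / [7] / [8];  Q = [1, 3] / [2, 6] / [4, 7] / [5] / [8]
  Insert 1 (step 9): P = [1, 4] / [2, 5] / [3, 9] / [6] / [7] / [8];  Q = [1, 3] / [2, 6] / [4, 7] / [5] / [8] / [9]
Final shape: (2, 2, 2, 1, 1, 1).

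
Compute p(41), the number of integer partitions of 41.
p(41) = 44583

Compute p(n) via the recurrence p(n, m) = p(n, m−1) + p(n−m, m), where p(n, m) counts partitions of n with all parts ≤ m and p(n) = p(n, n). The base cases are p(0, m) = 1 and p(n, 0) = 0 for n > 0. Filling the table yields p(41) = 44583. (Euler's pentagonal recurrence is an alternative.)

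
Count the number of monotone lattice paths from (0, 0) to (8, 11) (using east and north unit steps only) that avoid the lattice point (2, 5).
Number of paths = 56178

Total paths from (0, 0) to (8, 11): C(19, 8) = 75582. Paths through (2, 5): (paths (0, 0) → (2, 5)) × (paths (2, 5) → (8, 11)) = C(7, 2) · C(12, 6) = 21 · 924 = 19404. Avoidance count = 75582 − 19404 = 56178.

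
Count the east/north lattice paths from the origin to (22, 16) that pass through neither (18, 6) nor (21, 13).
Number of paths = 18457914874

Inclusion–exclusion. Total paths: C(38, 22) = 22239974430. Through P₁: C(24, 18)·C(14, 4) = 134730596. Through P₂: C(34, 21)·C(4, 1) = 3711935040. Since P₁ is strictly southwest of P₂, a monotone path through both must visit P₁ then P₂; paths through both = C(24, 18)·C(10, 3)·C(4, 1) = 64606080. Avoid both = 22239974430 − 134730596 − 3711935040 + 64606080 = 18457914874.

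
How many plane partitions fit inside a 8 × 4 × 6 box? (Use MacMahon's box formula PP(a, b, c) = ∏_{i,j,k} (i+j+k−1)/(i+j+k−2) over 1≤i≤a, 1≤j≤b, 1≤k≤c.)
PP(8, 4, 6) = 90474964580

Evaluate the triple product over i = 1..8, j = 1..4, k = 1..6. The factors are (2/1) · (3/2) · (4/3) · (5/4) · (6/5) · (7/6) · (3/2) · (4/3) · … (192 factors total). The numerators and denominators telescope so the product is an integer; carrying out the multiplication exactly gives PP(8, 4, 6) = 90474964580.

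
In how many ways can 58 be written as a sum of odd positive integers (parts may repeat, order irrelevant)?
p_odd(58) = 8808

Enumerate partitions using only odd parts via the recurrence o(n, m) = o(n, m−2) + o(n−m, m) over odd m, starting from the largest odd part ≤ n. This gives p_odd(58) = 8808. (Euler's theorem: equals the count of distinct-part partitions.)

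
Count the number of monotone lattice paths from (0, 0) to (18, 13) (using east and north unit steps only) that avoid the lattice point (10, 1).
Number of paths = 204867405

Total paths from (0, 0) to (18, 13): C(31, 18) = 206253075. Paths through (10, 1): (paths (0, 0) → (10, 1)) × (paths (10, 1) → (18, 13)) = C(11, 10) · C(20, 8) = 11 · 125970 = 1385670. Avoidance count = 206253075 − 1385670 = 204867405.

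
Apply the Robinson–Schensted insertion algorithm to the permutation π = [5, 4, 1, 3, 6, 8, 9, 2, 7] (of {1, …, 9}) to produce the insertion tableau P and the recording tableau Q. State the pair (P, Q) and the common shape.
P = [1, 2, 6, 7, 9] / [3, 8] / [4] / [5];  Q = [1, 4, 5, 6, 7] / [2, 9] / [3] / [8];  common shape = (5, 2, 1, 1)

Row-insert the values π_1, π_2, … into P one at a time, bumping the leftmost entry strictly greater than the inserted value down to the next row. The recording tableau Q records, in position (i, j), the step at which that cell was added to P.
  Insert 5 (step 1): P = [5];  Q = [1]
  Insert 4 (step 2): P = [4] / [5];  Q = [1] / [2]
  Insert 1 (step 3): P = [1] / [4] / [5];  Q = [1] / [2] / [3]
  Insert 3 (step 4): P = [1, 3] / [4] / [5];  Q = [1, 4] / [2] / [3]
  Insert 6 (step 5): P = [1, 3, 6] / [4] / [5];  Q = [1, 4, 5] / [2] / [3]
  Insert 8 (step 6): P = [1, 3, 6, 8] / [4] / [5];  Q = [1, 4, 5, 6] / [2] / [3]
  Insert 9 (step 7): P = [1, 3, 6, 8, 9] / [4] / [5];  Q = [1, 4, 5, 6, 7] / [2] / [3]
  Insert 2 (step 8): P = [1, 2, 6, 8, 9] / [3] / [4] / [5];  Q = [1, 4, 5, 6, 7] / [2] / [3] / [8]
  Insert 7 (step 9): P = [1, 2, 6, 7, 9] / [3, 8] / [4] / [5];  Q = [1, 4, 5, 6, 7] / [2, 9] / [3] / [8]
Final shape: (5, 2, 1, 1).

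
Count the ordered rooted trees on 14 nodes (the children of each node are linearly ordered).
C_13 = 742900

These ordered rooted trees are counted by the Catalan number C_n = (1/(n + 1)) · C(2n, n). For n = 13: C_13 = (1/14) · C(26, 13) = 10400600/14 = 742900.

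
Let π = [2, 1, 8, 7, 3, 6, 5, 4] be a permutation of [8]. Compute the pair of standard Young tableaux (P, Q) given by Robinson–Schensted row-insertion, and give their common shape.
P = [1, 3, 4] / [2, 5] / [6] / [7] / [8];  Q = [1, 3, 6] / [2, 4] / [5] / [7] / [8];  common shape = (3, 2, 1, 1, 1)

Row-insert the values π_1, π_2, … into P one at a time, bumping the leftmost entry strictly greater than the inserted value down to the next row. The recording tableau Q records, in position (i, j), the step at which that cell was added to P.
  Insert 2 (step 1): P = [2];  Q = [1]
  Insert 1 (step 2): P = [1] / [2];  Q = [1] / [2]
  Insert 8 (step 3): P = [1, 8] / [2];  Q = [1, 3] / [2]
  Insert 7 (step 4): P = [1, 7] / [2, 8];  Q = [1, 3] / [2, 4]
  Insert 3 (step 5): P = [1, 3] / [2, 7] / [8];  Q = [1, 3] / [2, 4] / [5]
  Insert 6 (step 6): P = [1, 3, 6] / [2, 7] / [8];  Q = [1, 3, 6] / [2, 4] / [5]
  Insert 5 (step 7): P = [1, 3, 5] / [2, 6] / [7] / [8];  Q = [1, 3, 6] / [2, 4] / [5] / [7]
  Insert 4 (step 8): P = [1, 3, 4] / [2, 5] / [6] / [7] / [8];  Q = [1, 3, 6] / [2, 4] / [5] / [7] / [8]
Final shape: (3, 2, 1, 1, 1).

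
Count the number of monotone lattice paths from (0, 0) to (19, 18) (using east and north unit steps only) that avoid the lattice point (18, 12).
Number of paths = 17067179325

Total paths from (0, 0) to (19, 18): C(37, 19) = 17672631900. Paths through (18, 12): (paths (0, 0) → (18, 12)) × (paths (18, 12) → (19, 18)) = C(30, 18) · C(7, 1) = 86493225 · 7 = 605452575. Avoidance count = 17672631900 − 605452575 = 17067179325.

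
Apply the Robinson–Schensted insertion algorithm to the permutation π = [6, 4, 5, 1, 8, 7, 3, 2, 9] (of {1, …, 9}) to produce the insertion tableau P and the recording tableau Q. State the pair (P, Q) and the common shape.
P = [1, 2, 7, 9] / [3, 5] / [4, 8] / [6];  Q = [1, 3, 5, 9] / [2, 6] / [4, 7] / [8];  common shape = (4, 2, 2, 1)

Row-insert the values π_1, π_2, … into P one at a time, bumping the leftmost entry strictly greater than the inserted value down to the next row. The recording tableau Q records, in position (i, j), the step at which that cell was added to P.
  Insert 6 (step 1): P = [6];  Q = [1]
  Insert 4 (step 2): P = [4] / [6];  Q = [1] / [2]
  Insert 5 (step 3): P = [4, 5] / [6];  Q = [1, 3] / [2]
  Insert 1 (step 4): P = [1, 5] / [4] / [6];  Q = [1, 3] / [2] / [4]
  Insert 8 (step 5): P = [1, 5, 8] / [4] / [6];  Q = [1, 3, 5] / [2] / [4]
  Insert 7 (step 6): P = [1, 5, 7] / [4, 8] / [6];  Q = [1, 3, 5] / [2, 6] / [4]
  Insert 3 (step 7): P = [1, 3, 7] / [4, 5] / [6, 8];  Q = [1, 3, 5] / [2, 6] / [4, 7]
  Insert 2 (step 8): P = [1, 2, 7] / [3, 5] / [4, 8] / [6];  Q = [1, 3, 5] / [2, 6] / [4, 7] / [8]
  Insert 9 (step 9): P = [1, 2, 7, 9] / [3, 5] / [4, 8] / [6];  Q = [1, 3, 5, 9] / [2, 6] / [4, 7] / [8]
Final shape: (4, 2, 2, 1).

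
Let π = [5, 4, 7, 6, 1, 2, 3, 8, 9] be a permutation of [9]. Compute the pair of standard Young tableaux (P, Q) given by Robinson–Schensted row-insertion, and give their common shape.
P = [1, 2, 3, 8, 9] / [4, 6] / [5, 7];  Q = [1, 3, 7, 8, 9] / [2, 4] / [5, 6];  common shape = (5, 2, 2)

Row-insert the values π_1, π_2, … into P one at a time, bumping the leftmost entry strictly greater than the inserted value down to the next row. The recording tableau Q records, in position (i, j), the step at which that cell was added to P.
  Insert 5 (step 1): P = [5];  Q = [1]
  Insert 4 (step 2): P = [4] / [5];  Q = [1] / [2]
  Insert 7 (step 3): P = [4, 7] / [5];  Q = [1, 3] / [2]
  Insert 6 (step 4): P = [4, 6] / [5, 7];  Q = [1, 3] / [2, 4]
  Insert 1 (step 5): P = [1, 6] / [4, 7] / [5];  Q = [1, 3] / [2, 4] / [5]
  Insert 2 (step 6): P = [1, 2] / [4, 6] / [5, 7];  Q = [1, 3] / [2, 4] / [5, 6]
  Insert 3 (step 7): P = [1, 2, 3] / [4, 6] / [5, 7];  Q = [1, 3, 7] / [2, 4] / [5, 6]
  Insert 8 (step 8): P = [1, 2, 3, 8] / [4, 6] / [5, 7];  Q = [1, 3, 7, 8] / [2, 4] / [5, 6]
  Insert 9 (step 9): P = [1, 2, 3, 8, 9] / [4, 6] / [5, 7];  Q = [1, 3, 7, 8, 9] / [2, 4] / [5, 6]
Final shape: (5, 2, 2).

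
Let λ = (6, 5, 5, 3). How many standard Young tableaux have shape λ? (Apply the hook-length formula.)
# SYT of shape (6, 5, 5, 3) = 6651216

Hook-length formula: f^λ = n! / Π hook(c), product over all cells c of the Young diagram. For λ = (6, 5, 5, 3), n = 19 boxes. Hook lengths by row (left-to-right, top-to-bottom): [9, 8, 7, 5, 4, 1]; [7, 6, 5, 3, 2]; [6, 5, 4, 2, 1]; [3, 2, 1]. Product of hooks = 18289152000. So f^λ = 19! / 18289152000 = 121645100408832000 / 18289152000 = 6651216.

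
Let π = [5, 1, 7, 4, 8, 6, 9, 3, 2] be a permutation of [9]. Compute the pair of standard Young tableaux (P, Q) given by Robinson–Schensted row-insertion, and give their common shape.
P = [1, 2, 6, 9] / [3, 7, 8] / [4] / [5];  Q = [1, 3, 5, 7] / [2, 4, 6] / [8] / [9];  common shape = (4, 3, 1, 1)

Row-insert the values π_1, π_2, … into P one at a time, bumping the leftmost entry strictly greater than the inserted value down to the next row. The recording tableau Q records, in position (i, j), the step at which that cell was added to P.
  Insert 5 (step 1): P = [5];  Q = [1]
  Insert 1 (step 2): P = [1] / [5];  Q = [1] / [2]
  Insert 7 (step 3): P = [1, 7] / [5];  Q = [1, 3] / [2]
  Insert 4 (step 4): P = [1, 4] / [5, 7];  Q = [1, 3] / [2, 4]
  Insert 8 (step 5): P = [1, 4, 8] / [5, 7];  Q = [1, 3, 5] / [2, 4]
  Insert 6 (step 6): P = [1, 4, 6] / [5, 7, 8];  Q = [1, 3, 5] / [2, 4, 6]
  Insert 9 (step 7): P = [1, 4, 6, 9] / [5, 7, 8];  Q = [1, 3, 5, 7] / [2, 4, 6]
  Insert 3 (step 8): P = [1, 3, 6, 9] / [4, 7, 8] / [5];  Q = [1, 3, 5, 7] / [2, 4, 6] / [8]
  Insert 2 (step 9): P = [1, 2, 6, 9] / [3, 7, 8] / [4] / [5];  Q = [1, 3, 5, 7] / [2, 4, 6] / [8] / [9]
Final shape: (4, 3, 1, 1).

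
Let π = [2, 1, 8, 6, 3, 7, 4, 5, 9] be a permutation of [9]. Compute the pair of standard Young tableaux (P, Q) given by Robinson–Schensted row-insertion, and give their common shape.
P = [1, 3, 4, 5, 9] / [2, 6, 7] / [8];  Q = [1, 3, 6, 8, 9] / [2, 4, 7] / [5];  common shape = (5, 3, 1)

Row-insert the values π_1, π_2, … into P one at a time, bumping the leftmost entry strictly greater than the inserted value down to the next row. The recording tableau Q records, in position (i, j), the step at which that cell was added to P.
  Insert 2 (step 1): P = [2];  Q = [1]
  Insert 1 (step 2): P = [1] / [2];  Q = [1] / [2]
  Insert 8 (step 3): P = [1, 8] / [2];  Q = [1, 3] / [2]
  Insert 6 (step 4): P = [1, 6] / [2, 8];  Q = [1, 3] / [2, 4]
  Insert 3 (step 5): P = [1, 3] / [2, 6] / [8];  Q = [1, 3] / [2, 4] / [5]
  Insert 7 (step 6): P = [1, 3, 7] / [2, 6] / [8];  Q = [1, 3, 6] / [2, 4] / [5]
  Insert 4 (step 7): P = [1, 3, 4] / [2, 6, 7] / [8];  Q = [1, 3, 6] / [2, 4, 7] / [5]
  Insert 5 (step 8): P = [1, 3, 4, 5] / [2, 6, 7] / [8];  Q = [1, 3, 6, 8] / [2, 4, 7] / [5]
  Insert 9 (step 9): P = [1, 3, 4, 5, 9] / [2, 6, 7] / [8];  Q = [1, 3, 6, 8, 9] / [2, 4, 7] / [5]
Final shape: (5, 3, 1).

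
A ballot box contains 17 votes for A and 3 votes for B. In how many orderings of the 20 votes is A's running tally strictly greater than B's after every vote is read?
Strict-lead orderings = 798

Total orderings of the 20 votes with 17 for A: C(20, 17) = 1140. By the Bertrand ballot formula (Cycle Lemma / reflection principle), the number of orderings in which A is strictly ahead of B throughout is (p − q)/(p + q) · C(p + q, p) = (17 − 3)/(17 + 3) · 1140 = 798.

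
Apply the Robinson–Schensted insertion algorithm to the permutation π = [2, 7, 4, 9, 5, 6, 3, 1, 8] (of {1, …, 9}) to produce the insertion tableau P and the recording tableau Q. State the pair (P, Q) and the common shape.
P = [1, 3, 5, 6, 8] / [2, 9] / [4] / [7];  Q = [1, 2, 4, 6, 9] / [3, 5] / [7] / [8];  common shape = (5, 2, 1, 1)

Row-insert the values π_1, π_2, … into P one at a time, bumping the leftmost entry strictly greater than the inserted value down to the next row. The recording tableau Q records, in position (i, j), the step at which that cell was added to P.
  Insert 2 (step 1): P = [2];  Q = [1]
  Insert 7 (step 2): P = [2, 7];  Q = [1, 2]
  Insert 4 (step 3): P = [2, 4] / [7];  Q = [1, 2] / [3]
  Insert 9 (step 4): P = [2, 4, 9] / [7];  Q = [1, 2, 4] / [3]
  Insert 5 (step 5): P = [2, 4, 5] / [7, 9];  Q = [1, 2, 4] / [3, 5]
  Insert 6 (step 6): P = [2, 4, 5, 6] / [7, 9];  Q = [1, 2, 4, 6] / [3, 5]
  Insert 3 (step 7): P = [2, 3, 5, 6] / [4, 9] / [7];  Q = [1, 2, 4, 6] / [3, 5] / [7]
  Insert 1 (step 8): P = [1, 3, 5, 6] / [2, 9] / [4] / [7];  Q = [1, 2, 4, 6] / [3, 5] / [7] / [8]
  Insert 8 (step 9): P = [1, 3, 5, 6, 8] / [2, 9] / [4] / [7];  Q = [1, 2, 4, 6, 9] / [3, 5] / [7] / [8]
Final shape: (5, 2, 1, 1).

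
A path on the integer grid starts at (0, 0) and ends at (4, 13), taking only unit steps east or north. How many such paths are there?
Number of paths = 2380

A monotone lattice path from (0, 0) to (4, 13) consists of 4 east steps and 13 north steps in some order, so it is determined by which 4 of the 17 steps are east. The count is C(17, 4) = 2380.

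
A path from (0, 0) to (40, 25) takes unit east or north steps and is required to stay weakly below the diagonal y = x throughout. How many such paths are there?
Number of paths = 254317141159466112

By the reflection principle (André's argument), the number of monotone paths to (40, 25) with n ≤ m that never go above y = x is C(65, 40) − C(65, 41) = 651687674221131912 − 397370533061665800 = 254317141159466112.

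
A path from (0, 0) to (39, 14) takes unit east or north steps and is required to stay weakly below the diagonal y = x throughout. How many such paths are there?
Number of paths = 1562586937730

By the reflection principle (André's argument), the number of monotone paths to (39, 14) with n ≤ m that never go above y = x is C(53, 39) − C(53, 40) = 2403979904200 − 841392966470 = 1562586937730.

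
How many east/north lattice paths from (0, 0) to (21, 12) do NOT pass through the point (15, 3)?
Number of paths = 350733240

Total paths from (0, 0) to (21, 12): C(33, 21) = 354817320. Paths through (15, 3): (paths (0, 0) → (15, 3)) × (paths (15, 3) → (21, 12)) = C(18, 15) · C(15, 6) = 816 · 5005 = 4084080. Avoidance count = 354817320 − 4084080 = 350733240.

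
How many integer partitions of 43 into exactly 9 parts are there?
p(43, 9 parts) = 5708

Partitions of n into exactly k parts are in bijection with partitions of n − k into at most k parts (subtract 1 from each part). So p(43, exactly 9) = p(34, parts ≤ 9). Computing via the recurrence p(m, j) = p(m, j−1) + p(m−j, j) gives 5708.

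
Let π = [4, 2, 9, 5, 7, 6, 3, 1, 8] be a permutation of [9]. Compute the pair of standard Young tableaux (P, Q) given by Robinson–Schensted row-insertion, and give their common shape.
P = [1, 3, 6, 8] / [2, 5] / [4] / [7] / [9];  Q = [1, 3, 5, 9] / [2, 4] / [6] / [7] / [8];  common shape = (4, 2, 1, 1, 1)

Row-insert the values π_1, π_2, … into P one at a time, bumping the leftmost entry strictly greater than the inserted value down to the next row. The recording tableau Q records, in position (i, j), the step at which that cell was added to P.
  Insert 4 (step 1): P = [4];  Q = [1]
  Insert 2 (step 2): P = [2] / [4];  Q = [1] / [2]
  Insert 9 (step 3): P = [2, 9] / [4];  Q = [1, 3] / [2]
  Insert 5 (step 4): P = [2, 5] / [4, 9];  Q = [1, 3] / [2, 4]
  Insert 7 (step 5): P = [2, 5, 7] / [4, 9];  Q = [1, 3, 5] / [2, 4]
  Insert 6 (step 6): P = [2, 5, 6] / [4, 7] / [9];  Q = [1, 3, 5] / [2, 4] / [6]
  Insert 3 (step 7): P = [2, 3, 6] / [4, 5] / [7] / [9];  Q = [1, 3, 5] / [2, 4] / [6] / [7]
  Insert 1 (step 8): P = [1, 3, 6] / [2, 5] / [4] / [7] / [9];  Q = [1, 3, 5] / [2, 4] / [6] / [7] / [8]
  Insert 8 (step 9): P = [1, 3, 6, 8] / [2, 5] / [4] / [7] / [9];  Q = [1, 3, 5, 9] / [2, 4] / [6] / [7] / [8]
Final shape: (4, 2, 1, 1, 1).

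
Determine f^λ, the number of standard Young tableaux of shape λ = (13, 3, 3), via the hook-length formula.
# SYT of shape (13, 3, 3) = 85272

Hook-length formula: f^λ = n! / Π hook(c), product over all cells c of the Young diagram. For λ = (13, 3, 3), n = 19 boxes. Hook lengths by row (left-to-right, top-to-bottom): [15, 14, 13, 10, 9, 8, 7, 6, 5, 4, 3, 2, 1]; [4, 3, 2]; [3, 2, 1]. Product of hooks = 1426553856000. So f^λ = 19! / 1426553856000 = 121645100408832000 / 1426553856000 = 85272.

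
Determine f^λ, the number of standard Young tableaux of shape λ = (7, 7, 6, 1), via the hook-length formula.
# SYT of shape (7, 7, 6, 1) = 19953648

Hook-length formula: f^λ = n! / Π hook(c), product over all cells c of the Young diagram. For λ = (7, 7, 6, 1), n = 21 boxes. Hook lengths by row (left-to-right, top-to-bottom): [10, 8, 7, 6, 5, 4, 2]; [9, 7, 6, 5, 4, 3, 1]; [7, 5, 4, 3, 2, 1]; [1]. Product of hooks = 2560481280000. So f^λ = 21! / 2560481280000 = 51090942171709440000 / 2560481280000 = 19953648.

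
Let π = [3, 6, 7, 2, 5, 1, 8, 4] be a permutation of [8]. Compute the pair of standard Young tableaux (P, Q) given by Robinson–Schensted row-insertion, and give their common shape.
P = [1, 4, 7, 8] / [2, 5] / [3, 6];  Q = [1, 2, 3, 7] / [4, 5] / [6, 8];  common shape = (4, 2, 2)

Row-insert the values π_1, π_2, … into P one at a time, bumping the leftmost entry strictly greater than the inserted value down to the next row. The recording tableau Q records, in position (i, j), the step at which that cell was added to P.
  Insert 3 (step 1): P = [3];  Q = [1]
  Insert 6 (step 2): P = [3, 6];  Q = [1, 2]
  Insert 7 (step 3): P = [3, 6, 7];  Q = [1, 2, 3]
  Insert 2 (step 4): P = [2, 6, 7] / [3];  Q = [1, 2, 3] / [4]
  Insert 5 (step 5): P = [2, 5, 7] / [3, 6];  Q = [1, 2, 3] / [4, 5]
  Insert 1 (step 6): P = [1, 5, 7] / [2, 6] / [3];  Q = [1, 2, 3] / [4, 5] / [6]
  Insert 8 (step 7): P = [1, 5, 7, 8] / [2, 6] / [3];  Q = [1, 2, 3, 7] / [4, 5] / [6]
  Insert 4 (step 8): P = [1, 4, 7, 8] / [2, 5] / [3, 6];  Q = [1, 2, 3, 7] / [4, 5] / [6, 8]
Final shape: (4, 2, 2).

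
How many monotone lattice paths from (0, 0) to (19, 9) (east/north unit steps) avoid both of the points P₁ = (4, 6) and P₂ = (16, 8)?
Number of paths = 3870096

Inclusion–exclusion. Total paths: C(28, 19) = 6906900. Through P₁: C(10, 4)·C(18, 15) = 171360. Through P₂: C(24, 16)·C(4, 3) = 2941884. Since P₁ is strictly southwest of P₂, a monotone path through both must visit P₁ then P₂; paths through both = C(10, 4)·C(14, 12)·C(4, 3) = 76440. Avoid both = 6906900 − 171360 − 2941884 + 76440 = 3870096.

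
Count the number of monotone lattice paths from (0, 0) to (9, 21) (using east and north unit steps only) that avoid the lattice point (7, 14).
Number of paths = 10121070

Total paths from (0, 0) to (9, 21): C(30, 9) = 14307150. Paths through (7, 14): (paths (0, 0) → (7, 14)) × (paths (7, 14) → (9, 21)) = C(21, 7) · C(9, 2) = 116280 · 36 = 4186080. Avoidance count = 14307150 − 4186080 = 10121070.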